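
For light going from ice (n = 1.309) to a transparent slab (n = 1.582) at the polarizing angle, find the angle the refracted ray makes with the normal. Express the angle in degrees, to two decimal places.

θ_t ≈ 39.61°

θ_B = arctan(n₂/n₁) = arctan(1.582/1.309) = 50.39°.
Since θ_B + θ_t = 90° at Brewster incidence, θ_t = 90° − 50.39° = 39.61°.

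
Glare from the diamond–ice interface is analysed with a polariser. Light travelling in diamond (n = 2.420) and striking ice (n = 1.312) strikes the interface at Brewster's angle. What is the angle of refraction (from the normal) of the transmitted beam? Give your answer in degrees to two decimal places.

tan θ_B = n₂/n₁ = 1.312/2.420 = 0.5421, so θ_B = 28.46°.
Since θ_B + θ_t = 90° at Brewster incidence, θ_t = 90° − 28.46° = 61.54°.

θ_t ≈ 61.54°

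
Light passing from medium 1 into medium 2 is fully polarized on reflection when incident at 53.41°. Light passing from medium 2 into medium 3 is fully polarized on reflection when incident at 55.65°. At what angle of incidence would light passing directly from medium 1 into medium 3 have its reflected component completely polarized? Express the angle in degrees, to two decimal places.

θ_B ≈ 63.10°

tan θ_B(1→2) = n₂/n₁ = tan 53.41° = 1.3470.
tan θ_B(2→3) = n₃/n₂ = tan 55.65° = 1.4632.
n₃/n₁ = 1.9709. Then tan θ_B(1→3) = n₃/n₁, so θ_B(1→3) = arctan(1.9709) = 63.10°.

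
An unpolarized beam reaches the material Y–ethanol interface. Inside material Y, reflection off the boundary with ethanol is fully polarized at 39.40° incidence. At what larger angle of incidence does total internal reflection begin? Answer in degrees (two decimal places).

From Brewster, n₂/n₁ = tan θ_B = tan 39.40° = 0.8214.
Then sin θ_c = n₂/n₁ = 0.8214, so θ_c = arcsin 0.8214 = 55.23°.

θ_c ≈ 55.23°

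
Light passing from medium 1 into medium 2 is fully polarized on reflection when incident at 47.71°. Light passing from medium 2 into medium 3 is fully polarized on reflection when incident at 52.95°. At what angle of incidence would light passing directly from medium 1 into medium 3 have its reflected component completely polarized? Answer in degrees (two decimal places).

θ_B ≈ 55.52°

n₂/n₁ = tan 47.71° = 1.0994 and n₃/n₂ = tan 52.95° = 1.3246.
Multiplying, n₃/n₁ = 1.0994 × 1.3246 = 1.4563, and θ_B(1→3) = arctan 1.4563 = 55.52°.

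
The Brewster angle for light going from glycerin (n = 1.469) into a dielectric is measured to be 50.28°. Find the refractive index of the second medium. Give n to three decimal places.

At the Brewster angle, tan θ_B = n₂/n₁ with n₁ on the incident side (glycerin) and n₂ on the transmitted side (a dielectric).
n₂ = n₁ tan θ_B = 1.469 × tan 50.28° = 1.768.

n ≈ 1.768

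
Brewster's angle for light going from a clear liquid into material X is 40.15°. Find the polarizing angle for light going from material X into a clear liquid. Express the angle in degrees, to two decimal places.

The two Brewster angles are complementary: θ_B' = 90° − θ_B = 90° − 40.15° = 49.85°.

θ_B' ≈ 49.85°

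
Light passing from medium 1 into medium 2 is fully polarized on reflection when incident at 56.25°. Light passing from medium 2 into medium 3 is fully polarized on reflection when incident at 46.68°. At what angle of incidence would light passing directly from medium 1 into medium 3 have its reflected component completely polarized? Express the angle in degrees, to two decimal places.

θ_B ≈ 57.78°

tan θ_B(1→2) = n₂/n₁ = tan 56.25° = 1.4966.
tan θ_B(2→3) = n₃/n₂ = tan 46.68° = 1.0604.
Multiplying, n₃/n₁ = 1.4966 × 1.0604 = 1.5870, and θ_B(1→3) = arctan 1.5870 = 57.78°.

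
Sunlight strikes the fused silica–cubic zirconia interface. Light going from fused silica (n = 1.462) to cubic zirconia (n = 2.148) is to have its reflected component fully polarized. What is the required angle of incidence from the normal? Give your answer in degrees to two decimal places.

Here n₂/n₁ = 2.148/1.462 = 1.4692, and Brewster's law gives tan θ_B = n₂/n₁.
So θ_B = arctan 1.4692 = 55.76°.

θ_B ≈ 55.76°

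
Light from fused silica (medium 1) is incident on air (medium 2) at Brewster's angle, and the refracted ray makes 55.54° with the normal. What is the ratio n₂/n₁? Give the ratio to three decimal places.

n₂/n₁ ≈ 0.686

θ_B + θ_t = 90°, so θ_B = 90° − 55.54° = 34.46°.
tan θ_B = n₂/n₁, so n₂/n₁ = tan 34.46° = 0.686.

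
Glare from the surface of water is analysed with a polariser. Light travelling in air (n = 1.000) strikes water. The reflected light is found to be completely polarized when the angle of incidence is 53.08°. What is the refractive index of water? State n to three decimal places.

n ≈ 1.331

Full polarization of the reflected beam means tan θ_B = n₂/n₁, where n₁ is the incident medium (air).
n₂ = n₁ tan θ_B = 1.000 × tan 53.08° = 1.331.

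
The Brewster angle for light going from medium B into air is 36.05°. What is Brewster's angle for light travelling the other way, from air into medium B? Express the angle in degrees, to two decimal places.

θ_B' ≈ 53.95°

Reversing the direction swaps n₁ and n₂, so tan θ_B' = 1/tan θ_B and θ_B' = 90° − θ_B.
Hence θ_B' = 90° − 36.05° = 53.95°.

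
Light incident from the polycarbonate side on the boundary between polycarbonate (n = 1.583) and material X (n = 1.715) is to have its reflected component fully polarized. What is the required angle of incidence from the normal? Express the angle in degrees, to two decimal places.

Here n₂/n₁ = 1.715/1.583 = 1.0834, and Brewster's law gives tan θ_B = n₂/n₁.
θ_B = arctan(1.0834) = 47.29°.

θ_B ≈ 47.29°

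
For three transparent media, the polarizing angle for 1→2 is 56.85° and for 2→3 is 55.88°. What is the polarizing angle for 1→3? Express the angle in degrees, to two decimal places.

n₂/n₁ = tan 56.85° = 1.5311 and n₃/n₂ = tan 55.88° = 1.4759.
n₃/n₁ = 2.2597. Then tan θ_B(1→3) = n₃/n₁, so θ_B(1→3) = arctan(2.2597) = 66.13°.

θ_B ≈ 66.13°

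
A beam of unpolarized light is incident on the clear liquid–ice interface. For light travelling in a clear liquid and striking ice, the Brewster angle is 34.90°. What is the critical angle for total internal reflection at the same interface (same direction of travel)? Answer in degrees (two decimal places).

θ_c ≈ 44.24°

n₂/n₁ = tan 34.90° = 0.6976; the critical angle satisfies sin θ_c = n₂/n₁.
θ_c = arcsin(0.6976) = 44.24°.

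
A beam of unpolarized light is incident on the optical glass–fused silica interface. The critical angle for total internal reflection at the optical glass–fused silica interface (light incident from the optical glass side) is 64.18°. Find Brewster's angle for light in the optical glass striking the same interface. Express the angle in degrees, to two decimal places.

n₂/n₁ = sin θ_c = sin 64.18° = 0.9002.
tan θ_B equals the same ratio, so θ_B = arctan(0.9002) = 41.99°.

θ_B ≈ 41.99°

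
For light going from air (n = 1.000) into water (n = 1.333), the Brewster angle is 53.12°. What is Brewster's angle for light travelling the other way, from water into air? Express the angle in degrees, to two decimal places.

θ_B' ≈ 36.88°

The two Brewster angles are complementary: θ_B' = 90° − θ_B = 90° − 53.12° = 36.88°.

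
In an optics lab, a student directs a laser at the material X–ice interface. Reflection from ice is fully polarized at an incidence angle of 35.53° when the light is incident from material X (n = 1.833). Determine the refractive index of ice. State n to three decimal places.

Full polarization of the reflected beam means tan θ_B = n₂/n₁, where n₁ is the incident medium (material X).
n₂ = n₁ tan θ_B = 1.833 × tan 35.53° = 1.309.

n ≈ 1.309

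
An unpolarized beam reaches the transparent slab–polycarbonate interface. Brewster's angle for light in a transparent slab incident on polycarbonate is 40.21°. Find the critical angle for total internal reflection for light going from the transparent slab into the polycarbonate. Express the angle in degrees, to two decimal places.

tan θ_B = n₂/n₁ = tan 40.21° = 0.8454.
Total internal reflection: sin θ_c = n₂/n₁ = 0.8454.
θ_c = arcsin(0.8454) = 57.71°.

θ_c ≈ 57.71°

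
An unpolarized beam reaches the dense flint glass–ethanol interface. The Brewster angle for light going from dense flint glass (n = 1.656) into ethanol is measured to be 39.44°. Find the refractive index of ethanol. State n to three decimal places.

n ≈ 1.362

Brewster's law: tan θ_B = n₂/n₁ (light incident in dense flint glass, refracted into ethanol).
n₂ = n₁ tan θ_B = 1.656 × tan 39.44° = 1.362.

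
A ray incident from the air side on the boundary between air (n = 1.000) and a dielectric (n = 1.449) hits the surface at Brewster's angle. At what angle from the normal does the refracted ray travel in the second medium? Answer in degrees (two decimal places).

First find Brewster's angle: tan θ_B = 1.449/1.000 = 1.4490, giving θ_B = 55.39°.
At Brewster's angle the reflected and refracted rays are perpendicular, so θ_t = 90° − θ_B = 90° − 55.39° = 34.61°.

θ_t ≈ 34.61°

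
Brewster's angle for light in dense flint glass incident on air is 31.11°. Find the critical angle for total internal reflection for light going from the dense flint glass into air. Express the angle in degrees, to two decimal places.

θ_c ≈ 37.12°

n₂/n₁ = tan 31.11° = 0.6035; the critical angle satisfies sin θ_c = n₂/n₁.
θ_c = arcsin(0.6035) = 37.12°.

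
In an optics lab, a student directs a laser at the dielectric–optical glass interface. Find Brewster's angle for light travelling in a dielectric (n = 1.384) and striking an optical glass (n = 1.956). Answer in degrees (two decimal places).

θ_B ≈ 54.72°

tan θ_B = n₂/n₁ = 1.956/1.384 = 1.4133. Taking the arctangent, θ_B = 54.72°.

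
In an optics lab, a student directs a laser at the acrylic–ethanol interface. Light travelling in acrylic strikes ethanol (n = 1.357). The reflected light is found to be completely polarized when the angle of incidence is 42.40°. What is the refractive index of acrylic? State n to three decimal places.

At the Brewster angle, tan θ_B = n₂/n₁ with n₁ on the incident side (acrylic) and n₂ on the transmitted side (ethanol).
n₁ = n₂ / tan θ_B = 1.357 / tan 42.40° = 1.486.

n ≈ 1.486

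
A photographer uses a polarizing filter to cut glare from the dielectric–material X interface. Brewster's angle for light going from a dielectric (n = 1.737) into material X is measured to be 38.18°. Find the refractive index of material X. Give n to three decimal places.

n ≈ 1.366

Full polarization of the reflected beam means tan θ_B = n₂/n₁, where n₁ is the incident medium (a dielectric).
n₂ = n₁ tan θ_B = 1.737 × tan 38.18° = 1.366.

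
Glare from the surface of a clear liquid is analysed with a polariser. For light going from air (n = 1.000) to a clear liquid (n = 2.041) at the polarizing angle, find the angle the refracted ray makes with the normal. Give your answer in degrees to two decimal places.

θ_B = arctan(n₂/n₁) = arctan(2.041/1.000) = 63.90°.
Since θ_B + θ_t = 90° at Brewster incidence, θ_t = 90° − 63.90° = 26.10°.

θ_t ≈ 26.10°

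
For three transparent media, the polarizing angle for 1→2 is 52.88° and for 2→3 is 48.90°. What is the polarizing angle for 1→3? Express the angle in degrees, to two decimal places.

θ_B ≈ 56.57°

n₂/n₁ = tan 52.88° = 1.3213 and n₃/n₂ = tan 48.90° = 1.1463.
So n₃/n₁ = (n₂/n₁)(n₃/n₂) = 1.3213 × 1.1463 = 1.5146.
θ_B(1→3) = arctan(1.5146) = 56.57°.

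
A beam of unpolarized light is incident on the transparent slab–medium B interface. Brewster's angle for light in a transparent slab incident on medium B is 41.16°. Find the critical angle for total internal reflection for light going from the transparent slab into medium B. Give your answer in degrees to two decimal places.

n₂/n₁ = tan 41.16° = 0.8742; the critical angle satisfies sin θ_c = n₂/n₁.
θ_c = arcsin(0.8742) = 60.95°.

θ_c ≈ 60.95°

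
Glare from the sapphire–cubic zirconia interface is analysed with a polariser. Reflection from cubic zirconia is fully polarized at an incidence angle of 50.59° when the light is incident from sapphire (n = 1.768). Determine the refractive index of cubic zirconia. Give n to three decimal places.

At Brewster's angle, tan θ_B = n₂/n₁ with n₁ on the incident side (sapphire) and n₂ on the transmitted side (cubic zirconia).
n₂ = n₁ tan θ_B = 1.768 × tan 50.59° = 2.152.

n ≈ 2.152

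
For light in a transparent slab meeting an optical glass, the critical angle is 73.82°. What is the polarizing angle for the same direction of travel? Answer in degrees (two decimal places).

At the critical angle sin θ_c = n₂/n₁, giving n₂/n₁ = sin 73.82° = 0.9604.
Then tan θ_B = n₂/n₁ = 0.9604, so θ_B = arctan 0.9604 = 43.84°.

θ_B ≈ 43.84°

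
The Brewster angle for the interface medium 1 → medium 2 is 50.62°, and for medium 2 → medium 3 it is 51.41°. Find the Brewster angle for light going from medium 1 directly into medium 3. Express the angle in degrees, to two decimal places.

Each Brewster angle gives a ratio: n₂/n₁ = tan 50.62° = 1.2183, n₃/n₂ = tan 51.41° = 1.2531.
n₃/n₁ = 1.5267. Then tan θ_B(1→3) = n₃/n₁, so θ_B(1→3) = arctan(1.5267) = 56.77°.

θ_B ≈ 56.77°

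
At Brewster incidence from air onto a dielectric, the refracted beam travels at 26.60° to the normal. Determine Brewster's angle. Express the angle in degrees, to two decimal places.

θ_B ≈ 63.40°

At Brewster's angle the reflected and refracted rays are perpendicular, so θ_B + θ_t = 90°.
So θ_B = 90° − θ_t = 90° − 26.60° = 63.40°.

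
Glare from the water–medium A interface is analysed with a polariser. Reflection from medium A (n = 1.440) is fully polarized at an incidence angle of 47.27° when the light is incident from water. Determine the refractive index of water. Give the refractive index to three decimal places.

At the Brewster angle, tan θ_B = n₂/n₁ with n₁ on the incident side (water) and n₂ on the transmitted side (medium A).
n₁ = n₂ / tan θ_B = 1.440 / tan 47.27° = 1.330.

n ≈ 1.330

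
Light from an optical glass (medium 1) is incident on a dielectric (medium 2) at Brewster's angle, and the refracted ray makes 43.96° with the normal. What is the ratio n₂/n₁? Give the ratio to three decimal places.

n₂/n₁ ≈ 1.037

At Brewster incidence θ_B = 90° − θ_t = 90° − 43.96° = 46.04°.
Then n₂/n₁ = tan θ_B = tan 46.04° = 1.037.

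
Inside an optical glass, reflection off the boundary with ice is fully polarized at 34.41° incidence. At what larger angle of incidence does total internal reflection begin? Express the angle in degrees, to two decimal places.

θ_c ≈ 43.23°

From Brewster, n₂/n₁ = tan θ_B = tan 34.41° = 0.6850.
Then sin θ_c = n₂/n₁ = 0.6850, so θ_c = arcsin 0.6850 = 43.23°.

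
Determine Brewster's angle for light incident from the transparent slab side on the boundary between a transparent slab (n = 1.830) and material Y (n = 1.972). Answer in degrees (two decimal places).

θ_B ≈ 47.14°

Here n₂/n₁ = 1.972/1.830 = 1.0776, and Brewster's law gives tan θ_B = n₂/n₁. Taking the arctangent, θ_B = 47.14°.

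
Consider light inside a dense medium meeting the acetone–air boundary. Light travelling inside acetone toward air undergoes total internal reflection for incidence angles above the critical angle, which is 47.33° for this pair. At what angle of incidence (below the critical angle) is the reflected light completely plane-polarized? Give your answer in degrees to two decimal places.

sin θ_c = n₂/n₁, so n₂/n₁ = sin 47.33° = 0.7353.
Brewster: tan θ_B = n₂/n₁ = 0.7353.
θ_B = arctan(0.7353) = 36.33°.

θ_B ≈ 36.33°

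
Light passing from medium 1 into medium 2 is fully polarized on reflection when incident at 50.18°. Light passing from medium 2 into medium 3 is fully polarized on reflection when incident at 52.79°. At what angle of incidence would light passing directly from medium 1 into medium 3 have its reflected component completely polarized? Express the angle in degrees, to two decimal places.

tan θ_B(1→2) = n₂/n₁ = tan 50.18° = 1.1994.
tan θ_B(2→3) = n₃/n₂ = tan 52.79° = 1.3170.
Multiplying, n₃/n₁ = 1.1994 × 1.3170 = 1.5796, and θ_B(1→3) = arctan 1.5796 = 57.66°.

θ_B ≈ 57.66°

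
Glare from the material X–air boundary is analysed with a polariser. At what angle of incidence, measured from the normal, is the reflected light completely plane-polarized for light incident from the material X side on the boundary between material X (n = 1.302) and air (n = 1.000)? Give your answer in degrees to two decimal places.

θ_B ≈ 37.53°

tan θ_B = n₂/n₁ = 1.000/1.302 = 0.7680.
θ_B = arctan(0.7680) = 37.53°.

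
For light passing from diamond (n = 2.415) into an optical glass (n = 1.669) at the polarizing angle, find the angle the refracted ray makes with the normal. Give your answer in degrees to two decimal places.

θ_B = arctan(n₂/n₁) = arctan(1.669/2.415) = 34.65°.
The refracted ray is perpendicular to the reflected ray, so θ_t = 90° − θ_B = 55.35°.

θ_t ≈ 55.35°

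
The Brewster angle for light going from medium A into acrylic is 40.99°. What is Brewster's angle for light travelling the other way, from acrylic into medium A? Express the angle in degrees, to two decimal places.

The two Brewster angles are complementary: θ_B' = 90° − θ_B = 90° − 40.99° = 49.01°.

θ_B' ≈ 49.01°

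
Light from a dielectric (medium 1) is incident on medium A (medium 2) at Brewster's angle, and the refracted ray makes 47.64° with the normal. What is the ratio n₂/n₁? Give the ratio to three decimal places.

At Brewster incidence θ_B = 90° − θ_t = 90° − 47.64° = 42.36°.
tan θ_B = n₂/n₁, so n₂/n₁ = tan 42.36° = 0.912.

n₂/n₁ ≈ 0.912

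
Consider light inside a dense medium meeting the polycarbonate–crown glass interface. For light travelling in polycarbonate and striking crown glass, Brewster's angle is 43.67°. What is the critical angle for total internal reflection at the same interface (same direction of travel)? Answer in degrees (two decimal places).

θ_c ≈ 72.67°

n₂/n₁ = tan 43.67° = 0.9546; the critical angle satisfies sin θ_c = n₂/n₁.
θ_c = arcsin(0.9546) = 72.67°.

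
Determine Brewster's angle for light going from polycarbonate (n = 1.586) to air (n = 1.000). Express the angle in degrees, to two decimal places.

θ_B ≈ 32.23°

The reflected p-component vanishes when tan θ_B = n₂/n₁.
Here n₂/n₁ = 1.000/1.586 = 0.6305, and Brewster's law gives tan θ_B = n₂/n₁.
So θ_B = arctan 0.6305 = 32.23°.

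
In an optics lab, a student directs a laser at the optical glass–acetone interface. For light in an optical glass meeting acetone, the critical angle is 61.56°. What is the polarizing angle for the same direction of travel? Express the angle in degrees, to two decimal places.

n₂/n₁ = sin θ_c = sin 61.56° = 0.8793.
tan θ_B equals the same ratio, so θ_B = arctan(0.8793) = 41.33°.

θ_B ≈ 41.33°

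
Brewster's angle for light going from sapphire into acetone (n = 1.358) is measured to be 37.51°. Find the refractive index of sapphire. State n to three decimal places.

n ≈ 1.769

Full polarization of the reflected beam means tan θ_B = n₂/n₁, where n₁ is the incident medium (sapphire).
n₁ = n₂ / tan θ_B = 1.358 / tan 37.51° = 1.769.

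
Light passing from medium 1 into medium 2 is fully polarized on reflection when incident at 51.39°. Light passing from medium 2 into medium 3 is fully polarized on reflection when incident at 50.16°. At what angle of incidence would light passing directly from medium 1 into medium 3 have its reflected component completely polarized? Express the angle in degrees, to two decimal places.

n₂/n₁ = tan 51.39° = 1.2522 and n₃/n₂ = tan 50.16° = 1.1985.
Multiplying, n₃/n₁ = 1.2522 × 1.1985 = 1.5008, and θ_B(1→3) = arctan 1.5008 = 56.32°.

θ_B ≈ 56.32°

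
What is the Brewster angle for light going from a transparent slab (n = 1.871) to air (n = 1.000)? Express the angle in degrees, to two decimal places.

tan θ_B = n₂/n₁ = 1.000/1.871 = 0.5345.
So θ_B = arctan 0.5345 = 28.12°.

θ_B ≈ 28.12°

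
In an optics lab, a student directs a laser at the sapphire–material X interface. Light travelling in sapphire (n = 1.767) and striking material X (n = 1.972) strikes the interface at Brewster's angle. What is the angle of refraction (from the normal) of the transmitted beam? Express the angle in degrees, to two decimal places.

θ_B = arctan(n₂/n₁) = arctan(1.972/1.767) = 48.14°.
At Brewster's angle the reflected and refracted rays are perpendicular, so θ_t = 90° − θ_B = 90° − 48.14° = 41.86°.

θ_t ≈ 41.86°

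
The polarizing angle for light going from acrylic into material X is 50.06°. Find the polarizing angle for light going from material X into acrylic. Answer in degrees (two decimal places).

tan θ_B' = n₁/n₂ = 1/tan θ_B, so θ_B' = 90° − θ_B.
θ_B' = 90° − 50.06° = 39.94°.

θ_B' ≈ 39.94°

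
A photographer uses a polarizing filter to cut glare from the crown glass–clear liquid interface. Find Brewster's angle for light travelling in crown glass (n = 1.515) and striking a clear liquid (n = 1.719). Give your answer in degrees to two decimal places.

tan θ_B = n₂/n₁ = 1.719/1.515 = 1.1347.
So θ_B = arctan 1.1347 = 48.61°.

θ_B ≈ 48.61°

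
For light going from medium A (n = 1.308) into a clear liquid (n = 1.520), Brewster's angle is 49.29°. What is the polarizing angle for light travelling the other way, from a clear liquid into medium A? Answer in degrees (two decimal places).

tan θ_B' = n₁/n₂ = 1/tan θ_B, so θ_B' = 90° − θ_B.
θ_B' = 90° − 49.29° = 40.71°.

θ_B' ≈ 40.71°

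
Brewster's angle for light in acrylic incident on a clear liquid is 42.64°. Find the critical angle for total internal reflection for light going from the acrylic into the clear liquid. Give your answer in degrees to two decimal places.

θ_c ≈ 67.05°

From Brewster, n₂/n₁ = tan θ_B = tan 42.64° = 0.9208.
Then sin θ_c = n₂/n₁ = 0.9208, so θ_c = arcsin 0.9208 = 67.05°.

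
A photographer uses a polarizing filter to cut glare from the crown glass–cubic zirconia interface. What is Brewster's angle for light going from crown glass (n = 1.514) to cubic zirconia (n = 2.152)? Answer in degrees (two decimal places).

θ_B ≈ 54.87°

At Brewster's angle the reflected and refracted rays are perpendicular, which with Snell's law gives tan θ_B = n₂/n₁.
Here n₂/n₁ = 2.152/1.514 = 1.4214, and Brewster's law gives tan θ_B = n₂/n₁. Taking the arctangent, θ_B = 54.87°.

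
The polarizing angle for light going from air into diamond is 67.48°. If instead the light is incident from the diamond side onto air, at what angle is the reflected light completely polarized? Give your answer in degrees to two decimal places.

θ_B' ≈ 22.52°

Reversing the direction swaps n₁ and n₂, so tan θ_B' = 1/tan θ_B and θ_B' = 90° − θ_B.
Hence θ_B' = 90° − 67.48° = 22.52°.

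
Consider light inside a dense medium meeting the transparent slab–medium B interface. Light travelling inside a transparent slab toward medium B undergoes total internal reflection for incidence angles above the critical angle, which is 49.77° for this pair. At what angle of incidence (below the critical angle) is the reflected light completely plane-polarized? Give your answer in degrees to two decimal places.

θ_B ≈ 37.36°

At the critical angle sin θ_c = n₂/n₁, giving n₂/n₁ = sin 49.77° = 0.7635.
Then tan θ_B = n₂/n₁ = 0.7635, so θ_B = arctan 0.7635 = 37.36°.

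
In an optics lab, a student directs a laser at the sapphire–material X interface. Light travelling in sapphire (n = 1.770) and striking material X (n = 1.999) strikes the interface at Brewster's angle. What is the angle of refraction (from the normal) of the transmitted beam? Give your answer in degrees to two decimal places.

θ_t ≈ 41.52°

tan θ_B = n₂/n₁ = 1.999/1.770 = 1.1294, so θ_B = 48.48°.
The refracted ray is perpendicular to the reflected ray, so θ_t = 90° − θ_B = 41.52°.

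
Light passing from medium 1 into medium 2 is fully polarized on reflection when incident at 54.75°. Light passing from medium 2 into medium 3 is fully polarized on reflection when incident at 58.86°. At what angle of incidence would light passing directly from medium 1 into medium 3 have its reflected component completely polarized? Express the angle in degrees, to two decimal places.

θ_B ≈ 66.88°

Each Brewster angle gives a ratio: n₂/n₁ = tan 54.75° = 1.4150, n₃/n₂ = tan 58.86° = 1.6551.
So n₃/n₁ = (n₂/n₁)(n₃/n₂) = 1.4150 × 1.6551 = 2.3419.
θ_B(1→3) = arctan(2.3419) = 66.88°.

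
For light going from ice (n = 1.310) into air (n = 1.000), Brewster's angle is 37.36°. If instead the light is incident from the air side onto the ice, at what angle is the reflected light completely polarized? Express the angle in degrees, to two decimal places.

θ_B' ≈ 52.64°

tan θ_B' = n₁/n₂ = 1/tan θ_B, so θ_B' = 90° − θ_B.
θ_B' = 90° − 37.36° = 52.64°.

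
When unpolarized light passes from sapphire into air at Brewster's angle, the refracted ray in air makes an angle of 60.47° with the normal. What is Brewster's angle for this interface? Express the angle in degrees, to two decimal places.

At Brewster's angle the reflected and refracted rays are perpendicular, so θ_B + θ_t = 90°.
θ_B = 90° − 60.47° = 29.53°.

θ_B ≈ 29.53°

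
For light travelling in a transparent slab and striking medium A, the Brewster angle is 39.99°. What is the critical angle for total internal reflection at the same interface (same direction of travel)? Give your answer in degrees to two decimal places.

θ_c ≈ 57.01°

From Brewster, n₂/n₁ = tan θ_B = tan 39.99° = 0.8388.
Then sin θ_c = n₂/n₁ = 0.8388, so θ_c = arcsin 0.8388 = 57.01°.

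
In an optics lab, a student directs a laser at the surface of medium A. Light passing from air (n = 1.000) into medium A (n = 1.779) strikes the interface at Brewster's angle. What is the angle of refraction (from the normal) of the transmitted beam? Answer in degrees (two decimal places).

θ_t ≈ 29.34°

tan θ_B = n₂/n₁ = 1.779/1.000 = 1.7790, so θ_B = 60.66°.
The refracted ray is perpendicular to the reflected ray, so θ_t = 90° − θ_B = 29.34°.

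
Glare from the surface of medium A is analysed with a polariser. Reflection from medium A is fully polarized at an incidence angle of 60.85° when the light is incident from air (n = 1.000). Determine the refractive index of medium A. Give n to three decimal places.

n ≈ 1.793

At the polarizing angle, tan θ_B = n₂/n₁ with n₁ on the incident side (air) and n₂ on the transmitted side (medium A).
n₂ = n₁ tan θ_B = 1.000 × tan 60.85° = 1.793.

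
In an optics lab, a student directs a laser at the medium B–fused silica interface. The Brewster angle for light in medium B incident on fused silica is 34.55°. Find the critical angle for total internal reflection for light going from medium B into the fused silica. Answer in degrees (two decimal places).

tan θ_B = n₂/n₁ = tan 34.55° = 0.6886.
Total internal reflection: sin θ_c = n₂/n₁ = 0.6886.
θ_c = arcsin(0.6886) = 43.52°.

θ_c ≈ 43.52°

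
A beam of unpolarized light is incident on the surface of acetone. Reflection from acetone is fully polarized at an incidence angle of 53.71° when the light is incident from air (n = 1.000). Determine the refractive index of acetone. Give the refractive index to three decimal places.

n ≈ 1.362

At the Brewster angle, tan θ_B = n₂/n₁ with n₁ on the incident side (air) and n₂ on the transmitted side (acetone).
n₂ = n₁ tan θ_B = 1.000 × tan 53.71° = 1.362.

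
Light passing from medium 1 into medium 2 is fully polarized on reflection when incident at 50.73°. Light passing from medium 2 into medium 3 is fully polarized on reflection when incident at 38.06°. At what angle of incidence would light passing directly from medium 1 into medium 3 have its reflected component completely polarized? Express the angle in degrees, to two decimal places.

Each Brewster angle gives a ratio: n₂/n₁ = tan 50.73° = 1.2231, n₃/n₂ = tan 38.06° = 0.7830.
n₃/n₁ = 0.9576. Then tan θ_B(1→3) = n₃/n₁, so θ_B(1→3) = arctan(0.9576) = 43.76°.

θ_B ≈ 43.76°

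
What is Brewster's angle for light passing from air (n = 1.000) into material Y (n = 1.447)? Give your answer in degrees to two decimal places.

θ_B ≈ 55.35°

The reflected p-component vanishes when tan θ_B = n₂/n₁.
Here n₂/n₁ = 1.447/1.000 = 1.4470, and Brewster's law gives tan θ_B = n₂/n₁.
θ_B = arctan(1.4470) = 55.35°.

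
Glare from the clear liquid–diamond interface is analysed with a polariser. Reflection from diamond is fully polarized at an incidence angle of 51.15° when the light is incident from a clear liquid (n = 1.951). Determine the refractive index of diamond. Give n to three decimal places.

Full polarization of the reflected beam means tan θ_B = n₂/n₁, where n₁ is the incident medium (a clear liquid).
n₂ = n₁ tan θ_B = 1.951 × tan 51.15° = 2.422.

n ≈ 2.422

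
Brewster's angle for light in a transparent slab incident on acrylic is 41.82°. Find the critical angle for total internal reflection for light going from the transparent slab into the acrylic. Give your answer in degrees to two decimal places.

θ_c ≈ 63.47°

n₂/n₁ = tan 41.82° = 0.8947; the critical angle satisfies sin θ_c = n₂/n₁.
θ_c = arcsin(0.8947) = 63.47°.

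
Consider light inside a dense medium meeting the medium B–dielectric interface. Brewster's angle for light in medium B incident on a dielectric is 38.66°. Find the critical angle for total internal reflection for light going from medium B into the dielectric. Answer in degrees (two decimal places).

θ_c ≈ 53.13°

tan θ_B = n₂/n₁ = tan 38.66° = 0.8000.
Total internal reflection: sin θ_c = n₂/n₁ = 0.8000.
θ_c = arcsin(0.8000) = 53.13°.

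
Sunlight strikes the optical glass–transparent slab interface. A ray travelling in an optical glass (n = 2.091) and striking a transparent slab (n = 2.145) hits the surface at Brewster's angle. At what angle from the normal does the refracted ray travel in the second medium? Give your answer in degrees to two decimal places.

First find Brewster's angle: tan θ_B = 2.145/2.091 = 1.0258, giving θ_B = 45.73°.
Since θ_B + θ_t = 90° at Brewster incidence, θ_t = 90° − 45.73° = 44.27°.

θ_t ≈ 44.27°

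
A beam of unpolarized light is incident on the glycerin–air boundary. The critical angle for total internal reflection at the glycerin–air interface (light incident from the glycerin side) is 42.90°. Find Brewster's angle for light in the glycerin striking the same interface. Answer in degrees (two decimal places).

θ_B ≈ 34.24°

At the critical angle sin θ_c = n₂/n₁, giving n₂/n₁ = sin 42.90° = 0.6807.
Then tan θ_B = n₂/n₁ = 0.6807, so θ_B = arctan 0.6807 = 34.24°.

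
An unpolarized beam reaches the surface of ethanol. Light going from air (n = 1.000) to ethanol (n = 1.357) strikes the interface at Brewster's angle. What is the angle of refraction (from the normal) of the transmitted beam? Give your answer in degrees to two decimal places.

θ_t ≈ 36.39°

θ_B = arctan(n₂/n₁) = arctan(1.357/1.000) = 53.61°.
The refracted ray is perpendicular to the reflected ray, so θ_t = 90° − θ_B = 36.39°.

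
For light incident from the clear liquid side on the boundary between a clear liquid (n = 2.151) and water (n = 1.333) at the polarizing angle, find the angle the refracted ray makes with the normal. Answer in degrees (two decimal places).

θ_t ≈ 58.21°

tan θ_B = n₂/n₁ = 1.333/2.151 = 0.6197, so θ_B = 31.79°.
Since θ_B + θ_t = 90° at Brewster incidence, θ_t = 90° − 31.79° = 58.21°.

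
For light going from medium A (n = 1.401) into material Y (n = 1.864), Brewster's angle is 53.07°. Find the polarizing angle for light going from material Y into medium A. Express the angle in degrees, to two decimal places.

θ_B' ≈ 36.93°

tan θ_B' = n₁/n₂ = 1/tan θ_B, so θ_B' = 90° − θ_B.
θ_B' = 90° − 53.07° = 36.93°.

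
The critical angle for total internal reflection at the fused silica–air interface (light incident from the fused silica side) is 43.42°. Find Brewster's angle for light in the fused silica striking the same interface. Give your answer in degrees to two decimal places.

θ_B ≈ 34.50°

sin θ_c = n₂/n₁, so n₂/n₁ = sin 43.42° = 0.6873.
Brewster: tan θ_B = n₂/n₁ = 0.6873.
θ_B = arctan(0.6873) = 34.50°.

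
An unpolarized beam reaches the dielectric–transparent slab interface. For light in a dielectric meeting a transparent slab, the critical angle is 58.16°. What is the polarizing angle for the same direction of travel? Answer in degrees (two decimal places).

θ_B ≈ 40.35°

sin θ_c = n₂/n₁, so n₂/n₁ = sin 58.16° = 0.8495.
Brewster: tan θ_B = n₂/n₁ = 0.8495.
θ_B = arctan(0.8495) = 40.35°.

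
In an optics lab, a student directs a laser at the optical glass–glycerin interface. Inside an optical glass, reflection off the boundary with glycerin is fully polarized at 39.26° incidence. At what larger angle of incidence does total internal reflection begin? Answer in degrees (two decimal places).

From Brewster, n₂/n₁ = tan θ_B = tan 39.26° = 0.8173.
Then sin θ_c = n₂/n₁ = 0.8173, so θ_c = arcsin 0.8173 = 54.82°.

θ_c ≈ 54.82°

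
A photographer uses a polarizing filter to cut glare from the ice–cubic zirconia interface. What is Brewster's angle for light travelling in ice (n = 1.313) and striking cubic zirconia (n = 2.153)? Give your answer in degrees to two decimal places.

The reflected p-component vanishes when tan θ_B = n₂/n₁.
Here n₂/n₁ = 2.153/1.313 = 1.6398, and Brewster's law gives tan θ_B = n₂/n₁.
θ_B = arctan(1.6398) = 58.62°.

θ_B ≈ 58.62°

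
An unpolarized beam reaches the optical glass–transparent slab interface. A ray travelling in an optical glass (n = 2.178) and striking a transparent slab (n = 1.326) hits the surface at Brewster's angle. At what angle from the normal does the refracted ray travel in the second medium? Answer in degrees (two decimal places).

θ_B = arctan(n₂/n₁) = arctan(1.326/2.178) = 31.33°.
Since θ_B + θ_t = 90° at Brewster incidence, θ_t = 90° − 31.33° = 58.67°.

θ_t ≈ 58.67°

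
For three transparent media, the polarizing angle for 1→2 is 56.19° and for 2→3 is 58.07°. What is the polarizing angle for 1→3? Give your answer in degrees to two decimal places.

tan θ_B(1→2) = n₂/n₁ = tan 56.19° = 1.4932.
tan θ_B(2→3) = n₃/n₂ = tan 58.07° = 1.6047.
Multiplying, n₃/n₁ = 1.4932 × 1.6047 = 2.3962, and θ_B(1→3) = arctan 2.3962 = 67.35°.

θ_B ≈ 67.35°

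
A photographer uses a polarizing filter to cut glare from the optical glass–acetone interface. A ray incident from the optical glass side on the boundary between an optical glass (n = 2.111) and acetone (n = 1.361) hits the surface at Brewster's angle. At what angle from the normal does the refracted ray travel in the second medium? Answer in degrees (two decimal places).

tan θ_B = n₂/n₁ = 1.361/2.111 = 0.6447, so θ_B = 32.81°.
At Brewster's angle the reflected and refracted rays are perpendicular, so θ_t = 90° − θ_B = 90° − 32.81° = 57.19°.

θ_t ≈ 57.19°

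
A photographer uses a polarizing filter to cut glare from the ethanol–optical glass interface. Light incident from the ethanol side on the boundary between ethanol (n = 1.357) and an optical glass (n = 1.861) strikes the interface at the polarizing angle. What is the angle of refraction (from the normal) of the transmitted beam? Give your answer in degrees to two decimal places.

θ_t ≈ 36.10°

First find Brewster's angle: tan θ_B = 1.861/1.357 = 1.3714, giving θ_B = 53.90°.
Since θ_B + θ_t = 90° at Brewster incidence, θ_t = 90° − 53.90° = 36.10°.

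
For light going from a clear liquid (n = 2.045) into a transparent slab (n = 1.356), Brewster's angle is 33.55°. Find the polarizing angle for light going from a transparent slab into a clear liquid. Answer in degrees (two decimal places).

θ_B' ≈ 56.45°

The two Brewster angles are complementary: θ_B' = 90° − θ_B = 90° − 33.55° = 56.45°.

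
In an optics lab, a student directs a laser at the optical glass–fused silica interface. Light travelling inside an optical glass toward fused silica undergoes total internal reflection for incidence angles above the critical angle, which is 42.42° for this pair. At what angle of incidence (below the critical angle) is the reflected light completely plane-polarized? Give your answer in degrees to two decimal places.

n₂/n₁ = sin θ_c = sin 42.42° = 0.6746.
tan θ_B equals the same ratio, so θ_B = arctan(0.6746) = 34.00°.

θ_B ≈ 34.00°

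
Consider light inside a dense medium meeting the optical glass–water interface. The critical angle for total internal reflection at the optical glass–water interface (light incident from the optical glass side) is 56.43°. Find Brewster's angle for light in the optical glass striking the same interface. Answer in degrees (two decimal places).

At the critical angle sin θ_c = n₂/n₁, giving n₂/n₁ = sin 56.43° = 0.8332.
Then tan θ_B = n₂/n₁ = 0.8332, so θ_B = arctan 0.8332 = 39.80°.

θ_B ≈ 39.80°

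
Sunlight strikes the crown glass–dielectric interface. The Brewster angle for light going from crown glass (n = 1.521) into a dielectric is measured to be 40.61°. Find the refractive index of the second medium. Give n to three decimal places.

At the Brewster angle, tan θ_B = n₂/n₁ with n₁ on the incident side (crown glass) and n₂ on the transmitted side (a dielectric).
n₂ = n₁ tan θ_B = 1.521 × tan 40.61° = 1.304.

n ≈ 1.304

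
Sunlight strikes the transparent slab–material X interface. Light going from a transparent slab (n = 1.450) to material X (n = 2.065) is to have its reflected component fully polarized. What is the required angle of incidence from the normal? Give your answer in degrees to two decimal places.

Brewster's condition: tan θ_B = n₂/n₁ = 2.065/1.450 = 1.4241.
So θ_B = arctan 1.4241 = 54.92°.

θ_B ≈ 54.92°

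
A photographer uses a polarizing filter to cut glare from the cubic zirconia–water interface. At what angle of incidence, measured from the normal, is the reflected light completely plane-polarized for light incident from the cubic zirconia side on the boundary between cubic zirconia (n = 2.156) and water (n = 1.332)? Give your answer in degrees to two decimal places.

Here n₂/n₁ = 1.332/2.156 = 0.6178, and Brewster's law gives tan θ_B = n₂/n₁. Taking the arctangent, θ_B = 31.71°.

θ_B ≈ 31.71°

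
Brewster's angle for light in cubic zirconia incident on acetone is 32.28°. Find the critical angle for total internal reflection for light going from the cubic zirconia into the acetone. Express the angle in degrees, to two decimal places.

From Brewster, n₂/n₁ = tan θ_B = tan 32.28° = 0.6317.
Then sin θ_c = n₂/n₁ = 0.6317, so θ_c = arcsin 0.6317 = 39.17°.

θ_c ≈ 39.17°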